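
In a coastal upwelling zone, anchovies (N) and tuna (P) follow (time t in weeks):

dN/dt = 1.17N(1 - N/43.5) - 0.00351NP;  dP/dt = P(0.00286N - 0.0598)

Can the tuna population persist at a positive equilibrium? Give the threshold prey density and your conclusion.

Threshold N = 20.9; K > 20.9, so yes, the predator persists.

The predator equation gives dP/dt > 0 only when N > 0.0598/0.00286 = 20.9.
Without the predator, N → K = 43.5. Since 43.5 > 20.9, the predator can invade and persist.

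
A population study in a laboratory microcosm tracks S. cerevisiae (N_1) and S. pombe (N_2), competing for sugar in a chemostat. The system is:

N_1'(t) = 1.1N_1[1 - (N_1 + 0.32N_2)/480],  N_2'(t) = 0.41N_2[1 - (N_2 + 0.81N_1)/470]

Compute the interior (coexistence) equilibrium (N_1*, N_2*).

Setting both brackets to zero gives the nullclines N_1 + 0.32N_2 = 480 and 0.81N_1 + N_2 = 470.
Substituting N_2 = 470 - 0.81N_1 into the first: N_1(1 - 0.32·0.81) = 480 - 0.32·470.
So N_1* = 330/0.741 = 445, and then N_2* = 470 - 0.81·445 = 110.

N_1* ≈ 445, N_2* ≈ 110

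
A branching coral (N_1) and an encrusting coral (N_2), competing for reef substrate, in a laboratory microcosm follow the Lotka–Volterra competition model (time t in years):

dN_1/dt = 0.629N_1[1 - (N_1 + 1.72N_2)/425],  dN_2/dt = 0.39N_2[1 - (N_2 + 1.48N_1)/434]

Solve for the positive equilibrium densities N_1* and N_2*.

N_1* ≈ 208, N_2* ≈ 126

Setting both brackets to zero gives the nullclines N_1 + 1.72N_2 = 425 and 1.48N_1 + N_2 = 434.
Substituting N_2 = 434 - 1.48N_1 into the first: N_1(1 - 1.72·1.48) = 425 - 1.72·434.
So N_1* = -321/-1.55 = 208, and then N_2* = 434 - 1.48·208 = 126.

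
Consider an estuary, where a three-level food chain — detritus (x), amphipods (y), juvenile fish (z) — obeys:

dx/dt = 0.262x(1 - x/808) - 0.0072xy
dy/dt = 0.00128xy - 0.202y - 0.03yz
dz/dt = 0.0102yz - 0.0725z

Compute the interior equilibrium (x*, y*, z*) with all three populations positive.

From dz/dt = 0: 0.0102y* = 0.0725, so y* = 7.11.
From dx/dt = 0: 0.262(1 - x*/808) = 0.0072·7.11, giving x* = 808·(1 - 0.195) = 650.
From dy/dt = 0: 0.00128·650 - 0.202 = 0.03z*, so z* = 0.63/0.03 = 21.

x* ≈ 650, y* ≈ 7.11, z* ≈ 21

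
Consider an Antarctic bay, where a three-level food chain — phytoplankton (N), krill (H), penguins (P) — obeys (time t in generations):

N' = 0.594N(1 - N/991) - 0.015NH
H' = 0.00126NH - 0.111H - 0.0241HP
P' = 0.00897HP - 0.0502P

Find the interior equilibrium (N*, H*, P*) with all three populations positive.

From dP/dt = 0: 0.00897H* = 0.0502, so H* = 5.6.
From dN/dt = 0: 0.594(1 - N*/991) = 0.015·5.6, giving N* = 991·(1 - 0.141) = 851.
From dH/dt = 0: 0.00126·851 - 0.111 = 0.0241P*, so P* = 0.961/0.0241 = 39.9.

N* ≈ 851, H* ≈ 5.6, P* ≈ 39.9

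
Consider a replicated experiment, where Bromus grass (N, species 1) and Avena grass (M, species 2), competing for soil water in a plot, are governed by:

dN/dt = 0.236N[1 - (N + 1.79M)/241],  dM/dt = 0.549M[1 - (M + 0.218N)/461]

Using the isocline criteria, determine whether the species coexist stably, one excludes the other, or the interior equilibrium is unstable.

species 2 excludes species 1

Compare the nullcline intercepts: K1/α12 = 241/1.79 = 135 < K2 = 461; K2/α21 = 461/0.218 = 2110 > K1 = 241.
Since the inequalities point opposite ways, species 2 can invade but species 1 cannot.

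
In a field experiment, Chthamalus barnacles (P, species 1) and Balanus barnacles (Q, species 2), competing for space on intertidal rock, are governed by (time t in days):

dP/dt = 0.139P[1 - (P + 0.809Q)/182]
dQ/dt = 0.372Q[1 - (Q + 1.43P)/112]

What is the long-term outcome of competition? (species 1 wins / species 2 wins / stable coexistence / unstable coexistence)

Compare the nullcline intercepts: K1/α12 = 182/0.809 = 225 > K2 = 112; K2/α21 = 112/1.43 = 78.3 < K1 = 182.
Since the inequalities point opposite ways, species 1 can invade but species 2 cannot.

species 1 excludes species 2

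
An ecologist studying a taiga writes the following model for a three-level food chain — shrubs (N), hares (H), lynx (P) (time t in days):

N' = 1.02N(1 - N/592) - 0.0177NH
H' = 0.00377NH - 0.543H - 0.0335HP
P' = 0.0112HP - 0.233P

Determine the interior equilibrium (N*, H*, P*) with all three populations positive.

From dP/dt = 0: 0.0112H* = 0.233, so H* = 20.8.
From dN/dt = 0: 1.02(1 - N*/592) = 0.0177·20.8, giving N* = 592·(1 - 0.361) = 378.
From dH/dt = 0: 0.00377·378 - 0.543 = 0.0335P*, so P* = 0.883/0.0335 = 26.4.

N* ≈ 378, H* ≈ 20.8, P* ≈ 26.4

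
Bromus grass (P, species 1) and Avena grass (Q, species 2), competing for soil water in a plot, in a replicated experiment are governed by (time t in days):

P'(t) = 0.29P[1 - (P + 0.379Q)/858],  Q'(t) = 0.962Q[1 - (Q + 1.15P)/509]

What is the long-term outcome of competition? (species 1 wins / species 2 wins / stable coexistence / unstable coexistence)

species 1 excludes species 2

Compare the nullcline intercepts: K1/α12 = 858/0.379 = 2260 > K2 = 509; K2/α21 = 509/1.15 = 443 < K1 = 858.
Since the inequalities point opposite ways, species 1 can invade but species 2 cannot.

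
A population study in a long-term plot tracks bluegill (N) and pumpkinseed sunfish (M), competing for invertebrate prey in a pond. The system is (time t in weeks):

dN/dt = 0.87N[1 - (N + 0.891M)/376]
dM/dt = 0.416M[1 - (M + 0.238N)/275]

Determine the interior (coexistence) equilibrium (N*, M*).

Setting both brackets to zero gives the nullclines N + 0.891M = 376 and 0.238N + M = 275.
Substituting M = 275 - 0.238N into the first: N(1 - 0.891·0.238) = 376 - 0.891·275.
So N* = 131/0.788 = 166, and then M* = 275 - 0.238·166 = 235.

N* ≈ 166, M* ≈ 235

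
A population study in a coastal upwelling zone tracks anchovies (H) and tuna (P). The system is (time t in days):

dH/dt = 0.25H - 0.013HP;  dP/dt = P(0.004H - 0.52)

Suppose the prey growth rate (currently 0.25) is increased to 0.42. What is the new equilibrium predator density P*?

At the interior fixed point, setting dH/dt = 0 with H > 0 fixes P* = (prey growth rate)/(HP coefficient) — independent of the other coefficients.
With the change, P* = 0.42/0.013 = 32.3; it rises from 19.2.

P* ≈ 32.3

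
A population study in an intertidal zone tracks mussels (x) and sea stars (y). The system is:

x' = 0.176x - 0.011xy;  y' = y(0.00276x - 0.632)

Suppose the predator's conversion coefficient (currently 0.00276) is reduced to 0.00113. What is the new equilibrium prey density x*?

x* ≈ 559

At the interior fixed point, setting dy/dt = 0 with y > 0 fixes x* = (predator death rate)/(xy coefficient) — independent of the other coefficients.
With the change, x* = 0.632/0.00113 = 559; it rises from 229.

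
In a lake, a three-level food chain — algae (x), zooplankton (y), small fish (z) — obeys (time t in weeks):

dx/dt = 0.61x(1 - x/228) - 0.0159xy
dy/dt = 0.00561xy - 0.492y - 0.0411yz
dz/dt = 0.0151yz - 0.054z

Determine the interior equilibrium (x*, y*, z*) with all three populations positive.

x* ≈ 207, y* ≈ 3.58, z* ≈ 16.2

From dz/dt = 0: 0.0151y* = 0.054, so y* = 3.58.
From dx/dt = 0: 0.61(1 - x*/228) = 0.0159·3.58, giving x* = 228·(1 - 0.0932) = 207.
From dy/dt = 0: 0.00561·207 - 0.492 = 0.0411z*, so z* = 0.668/0.0411 = 16.2.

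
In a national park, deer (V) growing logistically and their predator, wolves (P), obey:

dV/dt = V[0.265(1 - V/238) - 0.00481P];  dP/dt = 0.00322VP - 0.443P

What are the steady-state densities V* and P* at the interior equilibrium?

From dP/dt = 0 with P > 0: 0.00322V* = 0.443, so V* = 138.
Substitute into dV/dt = 0: 0.265(1 - 138/238) = 0.00481P*.
The bracket is 0.422, giving P* = 0.112/0.00481 = 23.2.

V* ≈ 138, P* ≈ 23.2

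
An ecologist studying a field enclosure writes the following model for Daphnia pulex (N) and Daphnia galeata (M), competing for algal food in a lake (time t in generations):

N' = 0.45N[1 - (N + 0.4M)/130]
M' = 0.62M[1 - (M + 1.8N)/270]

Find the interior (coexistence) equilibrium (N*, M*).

N* ≈ 78.6, M* ≈ 129

Setting both brackets to zero gives the nullclines N + 0.4M = 130 and 1.8N + M = 270.
Substituting M = 270 - 1.8N into the first: N(1 - 0.4·1.8) = 130 - 0.4·270.
So N* = 22/0.28 = 78.6, and then M* = 270 - 1.8·78.6 = 129.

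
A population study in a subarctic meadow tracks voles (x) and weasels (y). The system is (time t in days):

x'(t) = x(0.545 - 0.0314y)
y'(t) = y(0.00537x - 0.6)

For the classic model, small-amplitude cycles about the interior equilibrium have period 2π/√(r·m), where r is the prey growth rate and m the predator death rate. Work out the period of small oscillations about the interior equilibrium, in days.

Here r = 0.545 and m = 0.6, so r·m = 0.327.
ω = √0.327 = 0.572 per day, hence T = 2π/ω ≈ 11 days.

T ≈ 11 days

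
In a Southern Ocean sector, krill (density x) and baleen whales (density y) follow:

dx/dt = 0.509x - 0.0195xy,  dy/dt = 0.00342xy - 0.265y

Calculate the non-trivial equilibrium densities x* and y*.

Set dy/dt = 0 with y > 0: 0.00342x - 0.265 = 0, so x* = 0.265/0.00342 = 77.5.
Set dx/dt = 0 with x > 0: 0.509 - 0.0195y = 0, so y* = 0.509/0.0195 = 26.1.

x* ≈ 77.5, y* ≈ 26.1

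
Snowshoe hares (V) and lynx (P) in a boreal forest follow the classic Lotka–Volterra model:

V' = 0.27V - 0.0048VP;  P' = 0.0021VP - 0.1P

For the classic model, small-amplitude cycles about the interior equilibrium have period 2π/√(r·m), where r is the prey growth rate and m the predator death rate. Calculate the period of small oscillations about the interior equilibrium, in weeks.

T ≈ 38.2 weeks

Here r = 0.27 and m = 0.1, so r·m = 0.027.
ω = √0.027 = 0.164 per week, hence T = 2π/ω ≈ 38.2 weeks.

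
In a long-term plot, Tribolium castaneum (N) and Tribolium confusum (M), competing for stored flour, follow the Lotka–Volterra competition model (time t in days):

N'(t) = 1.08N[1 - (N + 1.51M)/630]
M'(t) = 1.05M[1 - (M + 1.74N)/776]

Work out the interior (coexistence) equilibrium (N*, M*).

Setting both brackets to zero gives the nullclines N + 1.51M = 630 and 1.74N + M = 776.
Substituting M = 776 - 1.74N into the first: N(1 - 1.51·1.74) = 630 - 1.51·776.
So N* = -542/-1.63 = 333, and then M* = 776 - 1.74·333 = 197.

N* ≈ 333, M* ≈ 197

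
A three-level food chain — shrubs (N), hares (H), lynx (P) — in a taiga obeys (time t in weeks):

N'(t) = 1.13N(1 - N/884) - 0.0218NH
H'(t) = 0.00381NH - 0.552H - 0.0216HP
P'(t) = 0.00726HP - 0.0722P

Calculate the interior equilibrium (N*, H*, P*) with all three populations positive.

N* ≈ 714, H* ≈ 9.94, P* ≈ 100

From dP/dt = 0: 0.00726H* = 0.0722, so H* = 9.94.
From dN/dt = 0: 1.13(1 - N*/884) = 0.0218·9.94, giving N* = 884·(1 - 0.192) = 714.
From dH/dt = 0: 0.00381·714 - 0.552 = 0.0216P*, so P* = 2.17/0.0216 = 100.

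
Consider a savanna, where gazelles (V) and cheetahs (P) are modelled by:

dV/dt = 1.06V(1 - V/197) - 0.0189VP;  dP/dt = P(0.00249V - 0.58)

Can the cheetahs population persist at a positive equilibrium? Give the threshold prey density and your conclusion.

The predator equation gives dP/dt > 0 only when V > 0.58/0.00249 = 233.
Without the predator, V → K = 197. Since 197 < 233, the predator cannot invade.

Threshold V = 233; K < 233, so no, the predator goes extinct.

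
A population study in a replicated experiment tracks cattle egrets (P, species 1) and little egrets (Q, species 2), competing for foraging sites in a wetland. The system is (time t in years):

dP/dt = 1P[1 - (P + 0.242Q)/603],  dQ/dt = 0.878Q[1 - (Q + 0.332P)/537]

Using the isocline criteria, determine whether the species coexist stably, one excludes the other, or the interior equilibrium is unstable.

stable coexistence

Compare the nullcline intercepts: K1/α12 = 603/0.242 = 2490 > K2 = 537; K2/α21 = 537/0.332 = 1620 > K1 = 603.
Since both inequalities hold, each species can invade when rare, so the interior equilibrium is stable.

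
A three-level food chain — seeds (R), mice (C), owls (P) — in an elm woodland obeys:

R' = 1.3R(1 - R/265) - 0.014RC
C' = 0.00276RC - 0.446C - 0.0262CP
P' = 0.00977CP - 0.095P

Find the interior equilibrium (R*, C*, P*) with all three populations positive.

R* ≈ 237, C* ≈ 9.72, P* ≈ 7.97

From dP/dt = 0: 0.00977C* = 0.095, so C* = 9.72.
From dR/dt = 0: 1.3(1 - R*/265) = 0.014·9.72, giving R* = 265·(1 - 0.105) = 237.
From dC/dt = 0: 0.00276·237 - 0.446 = 0.0262P*, so P* = 0.209/0.0262 = 7.97.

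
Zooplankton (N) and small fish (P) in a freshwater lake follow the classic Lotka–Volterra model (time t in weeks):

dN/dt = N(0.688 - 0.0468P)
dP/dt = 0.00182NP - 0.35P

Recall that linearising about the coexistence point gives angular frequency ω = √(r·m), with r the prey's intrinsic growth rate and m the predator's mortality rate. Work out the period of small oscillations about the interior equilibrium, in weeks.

Here r = 0.688 and m = 0.35, so r·m = 0.241.
ω = √0.241 = 0.491 per week, hence T = 2π/ω ≈ 12.8 weeks.

T ≈ 12.8 weeks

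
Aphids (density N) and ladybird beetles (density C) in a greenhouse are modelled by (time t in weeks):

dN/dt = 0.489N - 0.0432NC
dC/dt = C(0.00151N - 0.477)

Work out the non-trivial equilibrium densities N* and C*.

N* ≈ 316, C* ≈ 11.3

Set dC/dt = 0 with C > 0: 0.00151N - 0.477 = 0, so N* = 0.477/0.00151 = 316.
Set dN/dt = 0 with N > 0: 0.489 - 0.0432C = 0, so C* = 0.489/0.0432 = 11.3.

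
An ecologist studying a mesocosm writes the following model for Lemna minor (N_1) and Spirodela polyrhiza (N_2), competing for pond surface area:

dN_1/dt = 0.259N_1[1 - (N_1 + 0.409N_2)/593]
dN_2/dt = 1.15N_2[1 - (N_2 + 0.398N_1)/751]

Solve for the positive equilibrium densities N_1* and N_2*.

Setting both brackets to zero gives the nullclines N_1 + 0.409N_2 = 593 and 0.398N_1 + N_2 = 751.
Substituting N_2 = 751 - 0.398N_1 into the first: N_1(1 - 0.409·0.398) = 593 - 0.409·751.
So N_1* = 286/0.837 = 341, and then N_2* = 751 - 0.398·341 = 615.

N_1* ≈ 341, N_2* ≈ 615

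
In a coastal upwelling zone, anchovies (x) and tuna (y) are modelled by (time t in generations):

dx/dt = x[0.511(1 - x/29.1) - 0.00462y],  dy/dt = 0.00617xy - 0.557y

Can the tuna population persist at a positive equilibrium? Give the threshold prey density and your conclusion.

Threshold x = 90.3; K < 90.3, so no, the predator goes extinct.

The predator equation gives dy/dt > 0 only when x > 0.557/0.00617 = 90.3.
Without the predator, x → K = 29.1. Since 29.1 < 90.3, the predator cannot invade.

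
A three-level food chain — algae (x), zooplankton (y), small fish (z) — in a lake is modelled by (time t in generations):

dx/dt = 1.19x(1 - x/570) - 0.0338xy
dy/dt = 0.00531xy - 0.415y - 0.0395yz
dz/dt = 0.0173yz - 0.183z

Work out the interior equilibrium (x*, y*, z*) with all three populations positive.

x* ≈ 399, y* ≈ 10.6, z* ≈ 43.1

From dz/dt = 0: 0.0173y* = 0.183, so y* = 10.6.
From dx/dt = 0: 1.19(1 - x*/570) = 0.0338·10.6, giving x* = 570·(1 - 0.3) = 399.
From dy/dt = 0: 0.00531·399 - 0.415 = 0.0395z*, so z* = 1.7/0.0395 = 43.1.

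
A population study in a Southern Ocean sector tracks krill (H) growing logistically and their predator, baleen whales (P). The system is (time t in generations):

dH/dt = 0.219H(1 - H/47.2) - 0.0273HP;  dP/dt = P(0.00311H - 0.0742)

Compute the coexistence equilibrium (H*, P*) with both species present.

From dP/dt = 0 with P > 0: 0.00311H* = 0.0742, so H* = 23.9.
Substitute into dH/dt = 0: 0.219(1 - 23.9/47.2) = 0.0273P*.
The bracket is 0.495, giving P* = 0.108/0.0273 = 3.97.

H* ≈ 23.9, P* ≈ 3.97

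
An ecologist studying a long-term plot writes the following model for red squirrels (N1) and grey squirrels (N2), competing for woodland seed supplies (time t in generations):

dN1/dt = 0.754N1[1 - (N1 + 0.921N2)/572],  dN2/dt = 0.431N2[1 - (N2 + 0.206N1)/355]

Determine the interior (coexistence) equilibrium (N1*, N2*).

N1* ≈ 302, N2* ≈ 293

Setting both brackets to zero gives the nullclines N1 + 0.921N2 = 572 and 0.206N1 + N2 = 355.
Substituting N2 = 355 - 0.206N1 into the first: N1(1 - 0.921·0.206) = 572 - 0.921·355.
So N1* = 245/0.81 = 302, and then N2* = 355 - 0.206·302 = 293.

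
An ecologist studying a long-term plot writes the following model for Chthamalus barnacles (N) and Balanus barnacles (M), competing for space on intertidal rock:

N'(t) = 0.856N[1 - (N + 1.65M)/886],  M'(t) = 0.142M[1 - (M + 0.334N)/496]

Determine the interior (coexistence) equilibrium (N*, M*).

Setting both brackets to zero gives the nullclines N + 1.65M = 886 and 0.334N + M = 496.
Substituting M = 496 - 0.334N into the first: N(1 - 1.65·0.334) = 886 - 1.65·496.
So N* = 67.6/0.449 = 151, and then M* = 496 - 0.334·151 = 446.

N* ≈ 151, M* ≈ 446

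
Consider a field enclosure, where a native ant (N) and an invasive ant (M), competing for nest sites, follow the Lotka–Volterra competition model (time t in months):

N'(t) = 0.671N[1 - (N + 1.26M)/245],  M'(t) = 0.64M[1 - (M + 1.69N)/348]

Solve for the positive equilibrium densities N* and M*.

N* ≈ 171, M* ≈ 58.5

Setting both brackets to zero gives the nullclines N + 1.26M = 245 and 1.69N + M = 348.
Substituting M = 348 - 1.69N into the first: N(1 - 1.26·1.69) = 245 - 1.26·348.
So N* = -193/-1.13 = 171, and then M* = 348 - 1.69·171 = 58.5.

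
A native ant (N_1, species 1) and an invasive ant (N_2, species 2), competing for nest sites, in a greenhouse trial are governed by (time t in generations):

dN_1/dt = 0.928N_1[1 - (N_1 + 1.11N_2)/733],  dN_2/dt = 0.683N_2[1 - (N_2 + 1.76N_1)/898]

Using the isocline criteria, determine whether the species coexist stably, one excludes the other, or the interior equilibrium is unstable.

unstable coexistence (outcome depends on initial conditions)

Compare the nullcline intercepts: K1/α12 = 733/1.11 = 660 < K2 = 898; K2/α21 = 898/1.76 = 510 < K1 = 733.
Since both are reversed, neither can invade when rare; the interior point is a saddle.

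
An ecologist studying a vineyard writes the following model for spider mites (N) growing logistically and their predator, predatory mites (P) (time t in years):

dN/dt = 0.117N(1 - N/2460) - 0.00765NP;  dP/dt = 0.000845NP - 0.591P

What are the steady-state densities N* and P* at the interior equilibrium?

From dP/dt = 0 with P > 0: 0.000845N* = 0.591, so N* = 699.
Substitute into dN/dt = 0: 0.117(1 - 699/2460) = 0.00765P*.
The bracket is 0.716, giving P* = 0.0837/0.00765 = 10.9.

N* ≈ 699, P* ≈ 10.9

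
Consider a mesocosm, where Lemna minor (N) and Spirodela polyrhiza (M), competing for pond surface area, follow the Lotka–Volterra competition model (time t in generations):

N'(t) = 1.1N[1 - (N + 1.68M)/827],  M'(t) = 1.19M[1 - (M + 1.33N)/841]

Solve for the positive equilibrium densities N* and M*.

Setting both brackets to zero gives the nullclines N + 1.68M = 827 and 1.33N + M = 841.
Substituting M = 841 - 1.33N into the first: N(1 - 1.68·1.33) = 827 - 1.68·841.
So N* = -586/-1.23 = 475, and then M* = 841 - 1.33·475 = 210.

N* ≈ 475, M* ≈ 210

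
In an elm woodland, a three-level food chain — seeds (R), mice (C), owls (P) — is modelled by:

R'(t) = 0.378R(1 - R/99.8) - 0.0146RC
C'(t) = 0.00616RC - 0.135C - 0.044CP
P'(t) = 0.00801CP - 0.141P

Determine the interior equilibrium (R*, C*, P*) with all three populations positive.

R* ≈ 31.9, C* ≈ 17.6, P* ≈ 1.4

From dP/dt = 0: 0.00801C* = 0.141, so C* = 17.6.
From dR/dt = 0: 0.378(1 - R*/99.8) = 0.0146·17.6, giving R* = 99.8·(1 - 0.68) = 31.9.
From dC/dt = 0: 0.00616·31.9 - 0.135 = 0.044P*, so P* = 0.0618/0.044 = 1.4.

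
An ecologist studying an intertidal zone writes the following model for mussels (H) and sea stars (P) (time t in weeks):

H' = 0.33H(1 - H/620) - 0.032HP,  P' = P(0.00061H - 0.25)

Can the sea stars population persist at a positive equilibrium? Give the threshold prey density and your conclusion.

The predator equation gives dP/dt > 0 only when H > 0.25/0.00061 = 410.
Without the predator, H → K = 620. Since 620 > 410, the predator can invade and persist.

Threshold H = 410; K > 410, so yes, the predator persists.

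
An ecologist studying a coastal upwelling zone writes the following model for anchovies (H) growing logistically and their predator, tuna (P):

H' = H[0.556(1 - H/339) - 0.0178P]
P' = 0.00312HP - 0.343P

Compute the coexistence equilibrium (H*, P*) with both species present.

H* ≈ 110, P* ≈ 21.1

From dP/dt = 0 with P > 0: 0.00312H* = 0.343, so H* = 110.
Substitute into dH/dt = 0: 0.556(1 - 110/339) = 0.0178P*.
The bracket is 0.676, giving P* = 0.376/0.0178 = 21.1.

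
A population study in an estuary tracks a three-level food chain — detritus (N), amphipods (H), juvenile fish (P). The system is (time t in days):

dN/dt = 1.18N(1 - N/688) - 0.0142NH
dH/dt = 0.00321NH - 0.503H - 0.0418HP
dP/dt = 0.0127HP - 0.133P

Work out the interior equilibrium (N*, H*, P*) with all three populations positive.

N* ≈ 601, H* ≈ 10.5, P* ≈ 34.1

From dP/dt = 0: 0.0127H* = 0.133, so H* = 10.5.
From dN/dt = 0: 1.18(1 - N*/688) = 0.0142·10.5, giving N* = 688·(1 - 0.126) = 601.
From dH/dt = 0: 0.00321·601 - 0.503 = 0.0418P*, so P* = 1.43/0.0418 = 34.1.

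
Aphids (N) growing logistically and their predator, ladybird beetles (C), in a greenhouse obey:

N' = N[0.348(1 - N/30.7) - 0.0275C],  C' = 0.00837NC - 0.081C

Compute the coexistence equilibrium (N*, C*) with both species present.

From dC/dt = 0 with C > 0: 0.00837N* = 0.081, so N* = 9.68.
Substitute into dN/dt = 0: 0.348(1 - 9.68/30.7) = 0.0275C*.
The bracket is 0.685, giving C* = 0.238/0.0275 = 8.67.

N* ≈ 9.68, C* ≈ 8.67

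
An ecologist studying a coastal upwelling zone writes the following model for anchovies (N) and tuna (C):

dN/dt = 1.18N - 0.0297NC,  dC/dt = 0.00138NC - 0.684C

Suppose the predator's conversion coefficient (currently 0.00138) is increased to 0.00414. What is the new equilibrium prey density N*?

N* ≈ 165

At the interior fixed point, setting dC/dt = 0 with C > 0 fixes N* = (predator death rate)/(NC coefficient) — independent of the other coefficients.
With the change, N* = 0.684/0.00414 = 165; it falls from 496.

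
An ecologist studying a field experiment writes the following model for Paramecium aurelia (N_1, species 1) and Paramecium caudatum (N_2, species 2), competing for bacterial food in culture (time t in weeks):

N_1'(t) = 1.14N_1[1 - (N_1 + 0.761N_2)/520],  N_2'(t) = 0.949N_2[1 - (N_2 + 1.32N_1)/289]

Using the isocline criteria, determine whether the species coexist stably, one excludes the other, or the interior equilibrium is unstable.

Compare the nullcline intercepts: K1/α12 = 520/0.761 = 683 > K2 = 289; K2/α21 = 289/1.32 = 219 < K1 = 520.
Since the inequalities point opposite ways, species 1 can invade but species 2 cannot.

species 1 excludes species 2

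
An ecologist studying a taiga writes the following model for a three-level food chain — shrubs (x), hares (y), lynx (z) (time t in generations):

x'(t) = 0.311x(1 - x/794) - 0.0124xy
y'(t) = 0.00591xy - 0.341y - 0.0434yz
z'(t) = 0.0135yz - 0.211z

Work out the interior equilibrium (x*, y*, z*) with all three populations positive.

From dz/dt = 0: 0.0135y* = 0.211, so y* = 15.6.
From dx/dt = 0: 0.311(1 - x*/794) = 0.0124·15.6, giving x* = 794·(1 - 0.623) = 299.
From dy/dt = 0: 0.00591·299 - 0.341 = 0.0434z*, so z* = 1.43/0.0434 = 32.9.

x* ≈ 299, y* ≈ 15.6, z* ≈ 32.9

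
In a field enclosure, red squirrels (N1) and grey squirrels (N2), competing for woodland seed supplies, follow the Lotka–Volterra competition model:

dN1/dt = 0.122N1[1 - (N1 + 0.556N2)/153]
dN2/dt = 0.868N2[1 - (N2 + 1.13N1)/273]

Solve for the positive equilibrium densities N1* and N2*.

Setting both brackets to zero gives the nullclines N1 + 0.556N2 = 153 and 1.13N1 + N2 = 273.
Substituting N2 = 273 - 1.13N1 into the first: N1(1 - 0.556·1.13) = 153 - 0.556·273.
So N1* = 1.21/0.372 = 3.26, and then N2* = 273 - 1.13·3.26 = 269.

N1* ≈ 3.26, N2* ≈ 269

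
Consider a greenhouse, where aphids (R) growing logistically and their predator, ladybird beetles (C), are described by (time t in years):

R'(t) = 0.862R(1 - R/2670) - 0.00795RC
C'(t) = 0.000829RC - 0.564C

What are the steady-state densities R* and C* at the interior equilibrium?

From dC/dt = 0 with C > 0: 0.000829R* = 0.564, so R* = 680.
Substitute into dR/dt = 0: 0.862(1 - 680/2670) = 0.00795C*.
The bracket is 0.745, giving C* = 0.642/0.00795 = 80.8.

R* ≈ 680, C* ≈ 80.8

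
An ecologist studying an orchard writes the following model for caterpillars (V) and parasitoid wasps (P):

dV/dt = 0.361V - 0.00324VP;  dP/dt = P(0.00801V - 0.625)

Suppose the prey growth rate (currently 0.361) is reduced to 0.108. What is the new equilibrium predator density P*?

P* ≈ 33.3

At the interior fixed point, setting dV/dt = 0 with V > 0 fixes P* = (prey growth rate)/(VP coefficient) — independent of the other coefficients.
With the change, P* = 0.108/0.00324 = 33.3; it falls from 111.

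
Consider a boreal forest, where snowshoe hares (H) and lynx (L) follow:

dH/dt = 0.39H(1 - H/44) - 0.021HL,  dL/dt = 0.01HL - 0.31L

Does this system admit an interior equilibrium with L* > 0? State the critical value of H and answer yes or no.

The predator equation gives dL/dt > 0 only when H > 0.31/0.01 = 31.
Without the predator, H → K = 44. Since 44 > 31, the predator can invade and persist.

Threshold H = 31; K > 31, so yes, the predator persists.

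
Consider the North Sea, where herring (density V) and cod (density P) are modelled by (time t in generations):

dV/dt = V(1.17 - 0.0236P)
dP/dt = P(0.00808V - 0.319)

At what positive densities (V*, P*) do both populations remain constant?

Set dP/dt = 0 with P > 0: 0.00808V - 0.319 = 0, so V* = 0.319/0.00808 = 39.5.
Set dV/dt = 0 with V > 0: 1.17 - 0.0236P = 0, so P* = 1.17/0.0236 = 49.6.

V* ≈ 39.5, P* ≈ 49.6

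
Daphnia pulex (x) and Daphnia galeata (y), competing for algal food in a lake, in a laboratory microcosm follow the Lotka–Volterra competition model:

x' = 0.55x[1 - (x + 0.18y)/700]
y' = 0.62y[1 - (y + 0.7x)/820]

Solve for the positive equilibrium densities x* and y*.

x* ≈ 632, y* ≈ 378

Setting both brackets to zero gives the nullclines x + 0.18y = 700 and 0.7x + y = 820.
Substituting y = 820 - 0.7x into the first: x(1 - 0.18·0.7) = 700 - 0.18·820.
So x* = 552/0.874 = 632, and then y* = 820 - 0.7·632 = 378.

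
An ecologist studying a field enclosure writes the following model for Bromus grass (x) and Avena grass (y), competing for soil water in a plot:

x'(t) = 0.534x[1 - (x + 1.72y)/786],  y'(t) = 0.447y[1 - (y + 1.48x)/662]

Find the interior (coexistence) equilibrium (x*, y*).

Setting both brackets to zero gives the nullclines x + 1.72y = 786 and 1.48x + y = 662.
Substituting y = 662 - 1.48x into the first: x(1 - 1.72·1.48) = 786 - 1.72·662.
So x* = -353/-1.55 = 228, and then y* = 662 - 1.48·228 = 324.

x* ≈ 228, y* ≈ 324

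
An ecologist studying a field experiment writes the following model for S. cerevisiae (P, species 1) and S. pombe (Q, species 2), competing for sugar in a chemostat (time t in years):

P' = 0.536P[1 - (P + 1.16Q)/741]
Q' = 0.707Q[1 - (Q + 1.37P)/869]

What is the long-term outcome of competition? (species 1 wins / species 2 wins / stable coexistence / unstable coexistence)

unstable coexistence (outcome depends on initial conditions)

Compare the nullcline intercepts: K1/α12 = 741/1.16 = 639 < K2 = 869; K2/α21 = 869/1.37 = 634 < K1 = 741.
Since both are reversed, neither can invade when rare; the interior point is a saddle.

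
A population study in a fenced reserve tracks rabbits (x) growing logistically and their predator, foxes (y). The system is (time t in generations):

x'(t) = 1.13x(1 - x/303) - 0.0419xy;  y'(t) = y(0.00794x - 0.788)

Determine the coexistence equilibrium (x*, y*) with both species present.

x* ≈ 99.2, y* ≈ 18.1

From dy/dt = 0 with y > 0: 0.00794x* = 0.788, so x* = 99.2.
Substitute into dx/dt = 0: 1.13(1 - 99.2/303) = 0.0419y*.
The bracket is 0.672, giving y* = 0.76/0.0419 = 18.1.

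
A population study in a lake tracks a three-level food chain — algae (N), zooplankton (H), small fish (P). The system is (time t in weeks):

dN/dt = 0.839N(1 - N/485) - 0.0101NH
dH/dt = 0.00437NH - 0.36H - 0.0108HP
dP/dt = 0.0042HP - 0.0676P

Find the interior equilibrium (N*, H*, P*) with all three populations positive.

N* ≈ 391, H* ≈ 16.1, P* ≈ 125

From dP/dt = 0: 0.0042H* = 0.0676, so H* = 16.1.
From dN/dt = 0: 0.839(1 - N*/485) = 0.0101·16.1, giving N* = 485·(1 - 0.194) = 391.
From dH/dt = 0: 0.00437·391 - 0.36 = 0.0108P*, so P* = 1.35/0.0108 = 125.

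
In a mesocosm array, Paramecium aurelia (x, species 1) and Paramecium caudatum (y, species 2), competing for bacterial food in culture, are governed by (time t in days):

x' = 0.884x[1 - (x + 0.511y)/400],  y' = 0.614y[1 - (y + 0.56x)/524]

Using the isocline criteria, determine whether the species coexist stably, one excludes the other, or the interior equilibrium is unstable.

stable coexistence

Compare the nullcline intercepts: K1/α12 = 400/0.511 = 783 > K2 = 524; K2/α21 = 524/0.56 = 936 > K1 = 400.
Since both inequalities hold, each species can invade when rare, so the interior equilibrium is stable.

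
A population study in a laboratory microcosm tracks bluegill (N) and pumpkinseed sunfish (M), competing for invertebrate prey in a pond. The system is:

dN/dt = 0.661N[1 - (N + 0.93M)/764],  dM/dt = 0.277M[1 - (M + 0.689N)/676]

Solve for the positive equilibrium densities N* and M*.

Setting both brackets to zero gives the nullclines N + 0.93M = 764 and 0.689N + M = 676.
Substituting M = 676 - 0.689N into the first: N(1 - 0.93·0.689) = 764 - 0.93·676.
So N* = 135/0.359 = 377, and then M* = 676 - 0.689·377 = 416.

N* ≈ 377, M* ≈ 416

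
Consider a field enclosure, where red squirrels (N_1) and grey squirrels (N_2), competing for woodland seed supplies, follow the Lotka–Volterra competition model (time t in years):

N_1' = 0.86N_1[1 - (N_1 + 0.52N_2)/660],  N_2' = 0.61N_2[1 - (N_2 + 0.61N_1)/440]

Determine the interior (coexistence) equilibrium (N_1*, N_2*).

Setting both brackets to zero gives the nullclines N_1 + 0.52N_2 = 660 and 0.61N_1 + N_2 = 440.
Substituting N_2 = 440 - 0.61N_1 into the first: N_1(1 - 0.52·0.61) = 660 - 0.52·440.
So N_1* = 431/0.683 = 632, and then N_2* = 440 - 0.61·632 = 54.8.

N_1* ≈ 632, N_2* ≈ 54.8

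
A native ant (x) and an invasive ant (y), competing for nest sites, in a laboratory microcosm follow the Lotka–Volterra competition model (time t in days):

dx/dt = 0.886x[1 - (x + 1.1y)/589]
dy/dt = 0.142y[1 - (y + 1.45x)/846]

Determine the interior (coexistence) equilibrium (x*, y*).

Setting both brackets to zero gives the nullclines x + 1.1y = 589 and 1.45x + y = 846.
Substituting y = 846 - 1.45x into the first: x(1 - 1.1·1.45) = 589 - 1.1·846.
So x* = -342/-0.595 = 574, and then y* = 846 - 1.45·574 = 13.5.

x* ≈ 574, y* ≈ 13.5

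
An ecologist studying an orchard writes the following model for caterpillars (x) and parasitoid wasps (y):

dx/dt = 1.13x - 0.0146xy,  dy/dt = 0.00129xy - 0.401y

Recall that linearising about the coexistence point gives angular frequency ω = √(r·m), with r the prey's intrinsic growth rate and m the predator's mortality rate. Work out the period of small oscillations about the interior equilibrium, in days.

Here r = 1.13 and m = 0.401, so r·m = 0.453.
ω = √0.453 = 0.673 per day, hence T = 2π/ω ≈ 9.33 days.

T ≈ 9.33 days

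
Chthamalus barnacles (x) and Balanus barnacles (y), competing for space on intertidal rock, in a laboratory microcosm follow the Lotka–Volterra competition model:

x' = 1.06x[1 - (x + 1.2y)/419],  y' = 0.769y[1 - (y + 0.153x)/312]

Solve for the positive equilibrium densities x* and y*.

Setting both brackets to zero gives the nullclines x + 1.2y = 419 and 0.153x + y = 312.
Substituting y = 312 - 0.153x into the first: x(1 - 1.2·0.153) = 419 - 1.2·312.
So x* = 44.6/0.816 = 54.6, and then y* = 312 - 0.153·54.6 = 304.

x* ≈ 54.6, y* ≈ 304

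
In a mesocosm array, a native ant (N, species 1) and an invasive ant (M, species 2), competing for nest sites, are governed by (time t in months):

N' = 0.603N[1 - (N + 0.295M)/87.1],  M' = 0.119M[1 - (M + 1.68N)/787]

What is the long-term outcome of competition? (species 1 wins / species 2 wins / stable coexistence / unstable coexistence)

Compare the nullcline intercepts: K1/α12 = 87.1/0.295 = 295 < K2 = 787; K2/α21 = 787/1.68 = 468 > K1 = 87.1.
Since the inequalities point opposite ways, species 2 can invade but species 1 cannot.

species 2 excludes species 1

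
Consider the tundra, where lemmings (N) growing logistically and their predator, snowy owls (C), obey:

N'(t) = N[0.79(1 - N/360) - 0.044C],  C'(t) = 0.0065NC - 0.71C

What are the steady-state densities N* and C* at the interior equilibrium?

From dC/dt = 0 with C > 0: 0.0065N* = 0.71, so N* = 109.
Substitute into dN/dt = 0: 0.79(1 - 109/360) = 0.044C*.
The bracket is 0.697, giving C* = 0.55/0.044 = 12.5.

N* ≈ 109, C* ≈ 12.5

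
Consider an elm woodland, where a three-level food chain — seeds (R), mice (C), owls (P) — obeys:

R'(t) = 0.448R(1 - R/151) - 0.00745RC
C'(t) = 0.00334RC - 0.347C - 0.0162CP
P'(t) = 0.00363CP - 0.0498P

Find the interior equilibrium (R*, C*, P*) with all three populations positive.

From dP/dt = 0: 0.00363C* = 0.0498, so C* = 13.7.
From dR/dt = 0: 0.448(1 - R*/151) = 0.00745·13.7, giving R* = 151·(1 - 0.228) = 117.
From dC/dt = 0: 0.00334·117 - 0.347 = 0.0162P*, so P* = 0.0423/0.0162 = 2.61.

R* ≈ 117, C* ≈ 13.7, P* ≈ 2.61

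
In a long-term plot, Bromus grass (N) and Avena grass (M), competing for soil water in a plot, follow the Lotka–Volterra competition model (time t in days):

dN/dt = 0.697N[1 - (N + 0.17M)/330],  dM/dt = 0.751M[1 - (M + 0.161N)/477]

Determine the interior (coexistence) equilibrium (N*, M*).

Setting both brackets to zero gives the nullclines N + 0.17M = 330 and 0.161N + M = 477.
Substituting M = 477 - 0.161N into the first: N(1 - 0.17·0.161) = 330 - 0.17·477.
So N* = 249/0.973 = 256, and then M* = 477 - 0.161·256 = 436.

N* ≈ 256, M* ≈ 436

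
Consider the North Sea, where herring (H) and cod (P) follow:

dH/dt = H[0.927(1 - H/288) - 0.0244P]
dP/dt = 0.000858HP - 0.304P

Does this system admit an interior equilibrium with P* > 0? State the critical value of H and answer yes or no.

Threshold H = 354; K < 354, so no, the predator goes extinct.

The predator equation gives dP/dt > 0 only when H > 0.304/0.000858 = 354.
Without the predator, H → K = 288. Since 288 < 354, the predator cannot invade.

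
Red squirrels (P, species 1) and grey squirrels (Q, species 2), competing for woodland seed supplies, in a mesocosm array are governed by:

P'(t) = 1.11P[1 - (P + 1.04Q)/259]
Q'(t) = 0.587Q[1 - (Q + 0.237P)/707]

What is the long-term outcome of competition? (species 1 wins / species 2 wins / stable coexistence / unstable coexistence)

species 2 excludes species 1

Compare the nullcline intercepts: K1/α12 = 259/1.04 = 249 < K2 = 707; K2/α21 = 707/0.237 = 2980 > K1 = 259.
Since the inequalities point opposite ways, species 2 can invade but species 1 cannot.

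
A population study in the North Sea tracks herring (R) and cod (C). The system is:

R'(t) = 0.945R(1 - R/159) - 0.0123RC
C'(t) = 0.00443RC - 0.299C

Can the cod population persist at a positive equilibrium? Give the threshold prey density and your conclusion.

Threshold R = 67.5; K > 67.5, so yes, the predator persists.

The predator equation gives dC/dt > 0 only when R > 0.299/0.00443 = 67.5.
Without the predator, R → K = 159. Since 159 > 67.5, the predator can invade and persist.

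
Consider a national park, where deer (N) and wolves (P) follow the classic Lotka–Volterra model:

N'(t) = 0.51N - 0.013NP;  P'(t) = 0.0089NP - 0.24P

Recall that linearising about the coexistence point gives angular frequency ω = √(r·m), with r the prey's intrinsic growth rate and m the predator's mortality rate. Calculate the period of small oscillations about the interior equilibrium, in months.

T ≈ 18 months

Here r = 0.51 and m = 0.24, so r·m = 0.122.
ω = √0.122 = 0.35 per month, hence T = 2π/ω ≈ 18 months.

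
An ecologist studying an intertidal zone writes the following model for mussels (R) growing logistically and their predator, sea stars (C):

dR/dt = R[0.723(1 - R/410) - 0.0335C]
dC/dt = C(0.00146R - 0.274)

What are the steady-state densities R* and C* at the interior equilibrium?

R* ≈ 188, C* ≈ 11.7

From dC/dt = 0 with C > 0: 0.00146R* = 0.274, so R* = 188.
Substitute into dR/dt = 0: 0.723(1 - 188/410) = 0.0335C*.
The bracket is 0.542, giving C* = 0.392/0.0335 = 11.7.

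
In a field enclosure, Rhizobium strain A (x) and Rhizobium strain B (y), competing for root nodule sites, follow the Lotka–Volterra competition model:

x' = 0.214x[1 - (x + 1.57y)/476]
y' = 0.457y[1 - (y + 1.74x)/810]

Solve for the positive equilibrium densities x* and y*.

x* ≈ 459, y* ≈ 10.5

Setting both brackets to zero gives the nullclines x + 1.57y = 476 and 1.74x + y = 810.
Substituting y = 810 - 1.74x into the first: x(1 - 1.57·1.74) = 476 - 1.57·810.
So x* = -796/-1.73 = 459, and then y* = 810 - 1.74·459 = 10.5.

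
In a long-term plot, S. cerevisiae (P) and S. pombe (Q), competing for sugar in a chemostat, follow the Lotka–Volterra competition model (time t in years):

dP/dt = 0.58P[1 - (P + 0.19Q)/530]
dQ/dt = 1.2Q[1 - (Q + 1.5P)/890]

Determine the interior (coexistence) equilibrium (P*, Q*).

P* ≈ 505, Q* ≈ 133

Setting both brackets to zero gives the nullclines P + 0.19Q = 530 and 1.5P + Q = 890.
Substituting Q = 890 - 1.5P into the first: P(1 - 0.19·1.5) = 530 - 0.19·890.
So P* = 361/0.715 = 505, and then Q* = 890 - 1.5·505 = 133.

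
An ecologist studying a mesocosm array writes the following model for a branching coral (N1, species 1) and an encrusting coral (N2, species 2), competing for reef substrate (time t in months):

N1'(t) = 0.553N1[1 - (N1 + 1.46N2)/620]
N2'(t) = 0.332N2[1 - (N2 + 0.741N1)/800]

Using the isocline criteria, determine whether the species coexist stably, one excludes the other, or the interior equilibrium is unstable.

species 2 excludes species 1

Compare the nullcline intercepts: K1/α12 = 620/1.46 = 425 < K2 = 800; K2/α21 = 800/0.741 = 1080 > K1 = 620.
Since the inequalities point opposite ways, species 2 can invade but species 1 cannot.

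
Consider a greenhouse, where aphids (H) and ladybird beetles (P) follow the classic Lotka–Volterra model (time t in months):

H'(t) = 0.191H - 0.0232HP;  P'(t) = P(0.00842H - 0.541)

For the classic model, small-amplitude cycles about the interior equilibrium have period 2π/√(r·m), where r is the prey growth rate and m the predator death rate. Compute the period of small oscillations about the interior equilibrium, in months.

T ≈ 19.5 months

Here r = 0.191 and m = 0.541, so r·m = 0.103.
ω = √0.103 = 0.321 per month, hence T = 2π/ω ≈ 19.5 months.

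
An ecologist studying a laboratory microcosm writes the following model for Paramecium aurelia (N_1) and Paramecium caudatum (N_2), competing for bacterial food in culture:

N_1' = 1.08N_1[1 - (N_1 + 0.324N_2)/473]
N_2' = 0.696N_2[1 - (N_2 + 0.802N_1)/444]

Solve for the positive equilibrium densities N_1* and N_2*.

Setting both brackets to zero gives the nullclines N_1 + 0.324N_2 = 473 and 0.802N_1 + N_2 = 444.
Substituting N_2 = 444 - 0.802N_1 into the first: N_1(1 - 0.324·0.802) = 473 - 0.324·444.
So N_1* = 329/0.74 = 445, and then N_2* = 444 - 0.802·445 = 87.4.

N_1* ≈ 445, N_2* ≈ 87.4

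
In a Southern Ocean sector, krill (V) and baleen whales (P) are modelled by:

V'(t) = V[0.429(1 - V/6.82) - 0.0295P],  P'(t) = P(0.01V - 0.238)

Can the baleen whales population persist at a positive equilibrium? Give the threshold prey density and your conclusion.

The predator equation gives dP/dt > 0 only when V > 0.238/0.01 = 23.8.
Without the predator, V → K = 6.82. Since 6.82 < 23.8, the predator cannot invade.

Threshold V = 23.8; K < 23.8, so no, the predator goes extinct.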